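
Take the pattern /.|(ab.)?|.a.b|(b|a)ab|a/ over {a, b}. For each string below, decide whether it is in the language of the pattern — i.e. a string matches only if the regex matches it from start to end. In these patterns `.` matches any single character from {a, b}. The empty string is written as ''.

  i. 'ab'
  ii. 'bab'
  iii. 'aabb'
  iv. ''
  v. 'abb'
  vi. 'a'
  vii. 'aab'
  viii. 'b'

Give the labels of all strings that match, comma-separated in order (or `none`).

i → no match
ii → match
iii → match
iv → match
v → match
vi → match
vii → match
viii → match

ii, iii, iv, v, vi, vii, viii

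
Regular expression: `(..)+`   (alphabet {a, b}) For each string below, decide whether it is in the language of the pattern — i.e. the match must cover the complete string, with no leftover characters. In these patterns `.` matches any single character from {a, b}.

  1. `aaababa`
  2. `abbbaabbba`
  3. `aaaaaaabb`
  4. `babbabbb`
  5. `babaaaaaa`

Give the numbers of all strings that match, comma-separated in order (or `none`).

1 → no match
2 → match
3 → no match
4 → match
5 → no match

2, 4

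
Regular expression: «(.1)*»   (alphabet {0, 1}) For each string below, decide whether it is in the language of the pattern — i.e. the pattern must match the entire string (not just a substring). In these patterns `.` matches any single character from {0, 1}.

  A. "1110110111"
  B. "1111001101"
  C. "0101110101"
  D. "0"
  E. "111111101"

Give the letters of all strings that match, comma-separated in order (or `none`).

C

A → no match
B → no match
C → match
D → no match
E → no match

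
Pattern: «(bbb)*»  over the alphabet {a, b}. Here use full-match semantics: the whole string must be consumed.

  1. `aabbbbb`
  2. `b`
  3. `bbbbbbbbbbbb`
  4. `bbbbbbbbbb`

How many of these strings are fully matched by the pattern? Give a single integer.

1

1. `aabbbbb` → no match
2. `b` → no match
3. `bbbbbbbbbbbb` → match
4. `bbbbbbbbbb` → no match
Total matched: 1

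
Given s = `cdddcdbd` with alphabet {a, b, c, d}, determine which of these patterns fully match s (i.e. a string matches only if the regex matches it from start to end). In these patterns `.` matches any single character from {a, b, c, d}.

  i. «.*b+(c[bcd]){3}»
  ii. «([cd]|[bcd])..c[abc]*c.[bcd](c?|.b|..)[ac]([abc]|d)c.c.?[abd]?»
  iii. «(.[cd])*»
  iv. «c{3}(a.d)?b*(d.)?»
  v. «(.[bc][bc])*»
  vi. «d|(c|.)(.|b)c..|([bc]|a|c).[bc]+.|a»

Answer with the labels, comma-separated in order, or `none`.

i → no match
ii → no match
iii → match
iv → no match
v → no match
vi → no match

iii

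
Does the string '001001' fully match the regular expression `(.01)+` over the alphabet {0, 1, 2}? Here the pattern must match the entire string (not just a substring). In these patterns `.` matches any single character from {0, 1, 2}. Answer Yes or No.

Yes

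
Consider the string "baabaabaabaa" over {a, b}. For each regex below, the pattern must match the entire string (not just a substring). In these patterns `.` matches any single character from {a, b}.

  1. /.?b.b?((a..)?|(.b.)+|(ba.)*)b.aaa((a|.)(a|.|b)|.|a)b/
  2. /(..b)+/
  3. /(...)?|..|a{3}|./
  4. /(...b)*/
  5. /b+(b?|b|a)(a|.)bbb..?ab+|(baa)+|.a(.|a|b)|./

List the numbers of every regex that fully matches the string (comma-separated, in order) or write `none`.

5

1 → no match — must end with "b"
2 → no match — must end with "b"
3 → no match
4 → no match
5 → match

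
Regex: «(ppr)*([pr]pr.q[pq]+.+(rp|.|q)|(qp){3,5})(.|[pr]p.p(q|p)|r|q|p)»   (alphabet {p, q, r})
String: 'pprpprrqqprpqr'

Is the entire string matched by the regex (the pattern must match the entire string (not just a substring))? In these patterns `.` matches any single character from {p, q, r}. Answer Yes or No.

Yes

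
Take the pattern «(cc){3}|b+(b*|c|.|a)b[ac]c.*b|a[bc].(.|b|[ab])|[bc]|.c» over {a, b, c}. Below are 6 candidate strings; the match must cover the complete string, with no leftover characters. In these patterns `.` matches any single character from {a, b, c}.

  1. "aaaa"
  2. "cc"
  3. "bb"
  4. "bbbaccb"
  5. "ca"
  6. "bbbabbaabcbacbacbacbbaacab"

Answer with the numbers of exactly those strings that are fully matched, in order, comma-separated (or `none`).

1 → no match
2 → match
3 → no match
4 → match
5 → no match
6 → no match

2, 4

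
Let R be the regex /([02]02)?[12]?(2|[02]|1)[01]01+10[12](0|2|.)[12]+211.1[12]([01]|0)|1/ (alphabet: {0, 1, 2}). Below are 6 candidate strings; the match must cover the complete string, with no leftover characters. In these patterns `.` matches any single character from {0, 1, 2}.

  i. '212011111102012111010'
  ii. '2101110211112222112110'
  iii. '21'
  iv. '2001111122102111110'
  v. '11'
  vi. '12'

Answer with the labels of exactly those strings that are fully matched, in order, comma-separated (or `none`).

i → no match
ii → match
iii → no match
iv → no match
v → no match
vi → no match

ii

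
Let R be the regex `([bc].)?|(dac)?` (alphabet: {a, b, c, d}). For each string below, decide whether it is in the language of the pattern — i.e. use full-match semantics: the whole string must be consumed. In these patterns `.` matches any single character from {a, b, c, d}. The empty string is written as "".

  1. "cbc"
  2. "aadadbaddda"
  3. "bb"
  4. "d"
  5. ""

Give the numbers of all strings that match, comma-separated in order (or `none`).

1. "cbc" → no match
2. "aadadbaddda" → no match
3. "bb" → match
4. "d" → no match
5. "" → match

3, 5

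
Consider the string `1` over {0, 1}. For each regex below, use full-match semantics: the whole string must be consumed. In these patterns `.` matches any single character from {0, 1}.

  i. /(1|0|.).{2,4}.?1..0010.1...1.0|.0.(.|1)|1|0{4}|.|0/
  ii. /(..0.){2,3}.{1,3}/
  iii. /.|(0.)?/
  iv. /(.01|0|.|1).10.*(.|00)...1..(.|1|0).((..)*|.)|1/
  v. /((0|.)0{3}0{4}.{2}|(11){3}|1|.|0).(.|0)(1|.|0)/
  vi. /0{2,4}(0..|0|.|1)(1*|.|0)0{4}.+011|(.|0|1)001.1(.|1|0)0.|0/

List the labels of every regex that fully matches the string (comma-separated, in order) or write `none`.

i, iii, iv

i → match
ii → no match
iii → match
iv → match
v → no match
vi → no match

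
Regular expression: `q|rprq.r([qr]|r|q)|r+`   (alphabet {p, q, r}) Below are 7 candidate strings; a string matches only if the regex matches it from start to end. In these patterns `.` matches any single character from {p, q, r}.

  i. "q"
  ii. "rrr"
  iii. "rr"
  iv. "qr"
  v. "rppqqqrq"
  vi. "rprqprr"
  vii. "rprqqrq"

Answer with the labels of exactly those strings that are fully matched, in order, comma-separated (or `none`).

i → match
ii → match
iii → match
iv → no match
v → no match
vi → match
vii → match

i, ii, iii, vi, vii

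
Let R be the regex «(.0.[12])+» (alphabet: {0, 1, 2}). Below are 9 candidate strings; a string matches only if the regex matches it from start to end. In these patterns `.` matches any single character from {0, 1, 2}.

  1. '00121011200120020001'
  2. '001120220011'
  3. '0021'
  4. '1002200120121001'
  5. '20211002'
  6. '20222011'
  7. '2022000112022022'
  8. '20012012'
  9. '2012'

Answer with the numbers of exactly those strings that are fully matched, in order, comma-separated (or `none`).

1, 2, 3, 4, 5, 6, 8, 9

1 → match
2 → match
3 → match
4 → match
5 → match
6 → match
7 → no match
8 → match
9 → match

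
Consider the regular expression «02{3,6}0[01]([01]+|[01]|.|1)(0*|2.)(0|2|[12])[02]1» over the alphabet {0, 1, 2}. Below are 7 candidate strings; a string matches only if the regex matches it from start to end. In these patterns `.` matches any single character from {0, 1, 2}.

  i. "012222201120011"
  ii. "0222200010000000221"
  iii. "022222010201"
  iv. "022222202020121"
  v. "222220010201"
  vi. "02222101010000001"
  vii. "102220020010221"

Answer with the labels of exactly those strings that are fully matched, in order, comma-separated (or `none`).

i → no match — must start with "02"
ii → match
iii → match
iv → no match
v → no match — must start with "02"
vi → no match
vii → no match — must start with "02"

ii, iii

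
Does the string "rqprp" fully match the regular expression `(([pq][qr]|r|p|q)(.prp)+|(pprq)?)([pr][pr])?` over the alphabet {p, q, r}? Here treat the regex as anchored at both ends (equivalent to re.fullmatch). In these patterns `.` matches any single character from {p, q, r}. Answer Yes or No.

Yes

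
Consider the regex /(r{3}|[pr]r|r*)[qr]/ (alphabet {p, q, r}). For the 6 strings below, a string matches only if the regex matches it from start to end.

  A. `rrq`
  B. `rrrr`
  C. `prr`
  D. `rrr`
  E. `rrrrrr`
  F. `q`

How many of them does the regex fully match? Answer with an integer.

6

A → match
B → match
C → match
D → match
E → match
F → match
Total matched: 6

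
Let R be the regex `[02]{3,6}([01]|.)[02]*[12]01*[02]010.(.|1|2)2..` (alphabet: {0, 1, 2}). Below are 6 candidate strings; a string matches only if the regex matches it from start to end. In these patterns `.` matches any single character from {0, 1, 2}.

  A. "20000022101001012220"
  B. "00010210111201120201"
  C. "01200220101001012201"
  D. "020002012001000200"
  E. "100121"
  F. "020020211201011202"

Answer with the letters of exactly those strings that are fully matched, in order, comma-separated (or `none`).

A

A → match
B → no match
C → no match
D → no match
E → no match
F → no match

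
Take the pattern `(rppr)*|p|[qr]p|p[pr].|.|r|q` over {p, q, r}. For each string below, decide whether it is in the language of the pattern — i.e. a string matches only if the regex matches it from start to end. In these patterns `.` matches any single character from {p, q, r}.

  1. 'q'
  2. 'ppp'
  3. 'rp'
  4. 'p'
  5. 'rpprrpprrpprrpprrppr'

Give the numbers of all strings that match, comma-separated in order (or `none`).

1, 2, 3, 4, 5

1 → match
2 → match
3 → match
4 → match
5 → match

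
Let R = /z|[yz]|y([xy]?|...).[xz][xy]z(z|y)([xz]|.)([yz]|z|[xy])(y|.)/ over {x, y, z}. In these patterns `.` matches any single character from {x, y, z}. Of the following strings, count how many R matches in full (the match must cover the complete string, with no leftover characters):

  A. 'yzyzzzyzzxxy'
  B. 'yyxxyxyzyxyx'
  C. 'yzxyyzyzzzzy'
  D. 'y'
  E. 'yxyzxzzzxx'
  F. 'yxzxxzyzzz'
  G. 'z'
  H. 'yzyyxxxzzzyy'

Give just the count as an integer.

A. 'yzyzzzyzzxxy' → match
B. 'yyxxyxyzyxyx' → match
C. 'yzxyyzyzzzzy' → match
D. 'y' → match
E. 'yxyzxzzzxx' → match
F. 'yxzxxzyzzz' → match
G. 'z' → match
H. 'yzyyxxxzzzyy' → match
Total matched: 8

8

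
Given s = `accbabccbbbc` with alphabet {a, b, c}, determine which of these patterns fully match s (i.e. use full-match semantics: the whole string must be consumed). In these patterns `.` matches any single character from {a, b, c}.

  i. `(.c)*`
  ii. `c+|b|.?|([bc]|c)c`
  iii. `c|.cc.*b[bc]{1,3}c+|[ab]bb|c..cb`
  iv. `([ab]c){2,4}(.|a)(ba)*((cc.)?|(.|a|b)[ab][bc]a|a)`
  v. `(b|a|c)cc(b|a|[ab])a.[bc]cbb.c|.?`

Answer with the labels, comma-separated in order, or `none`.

i → no match
ii → no match
iii → match
iv → no match
v → match

iii, v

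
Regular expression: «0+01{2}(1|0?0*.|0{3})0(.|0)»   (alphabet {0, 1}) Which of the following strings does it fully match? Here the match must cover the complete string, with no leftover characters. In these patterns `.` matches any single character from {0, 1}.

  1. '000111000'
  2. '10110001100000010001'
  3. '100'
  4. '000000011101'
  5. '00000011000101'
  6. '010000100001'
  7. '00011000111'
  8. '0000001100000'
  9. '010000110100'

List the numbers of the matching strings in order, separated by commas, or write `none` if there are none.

4, 5, 8

1 → no match
2 → no match — must start with '0'
3 → no match — must start with '0'
4 → match
5 → match
6 → no match
7 → no match
8 → match
9 → no match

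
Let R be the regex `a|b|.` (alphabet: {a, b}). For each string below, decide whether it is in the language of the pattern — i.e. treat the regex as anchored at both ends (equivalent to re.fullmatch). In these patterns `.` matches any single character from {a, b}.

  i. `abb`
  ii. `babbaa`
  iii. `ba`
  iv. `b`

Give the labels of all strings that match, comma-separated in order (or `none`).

iv

i. `abb` → no match
ii. `babbaa` → no match
iii. `ba` → no match
iv. `b` → match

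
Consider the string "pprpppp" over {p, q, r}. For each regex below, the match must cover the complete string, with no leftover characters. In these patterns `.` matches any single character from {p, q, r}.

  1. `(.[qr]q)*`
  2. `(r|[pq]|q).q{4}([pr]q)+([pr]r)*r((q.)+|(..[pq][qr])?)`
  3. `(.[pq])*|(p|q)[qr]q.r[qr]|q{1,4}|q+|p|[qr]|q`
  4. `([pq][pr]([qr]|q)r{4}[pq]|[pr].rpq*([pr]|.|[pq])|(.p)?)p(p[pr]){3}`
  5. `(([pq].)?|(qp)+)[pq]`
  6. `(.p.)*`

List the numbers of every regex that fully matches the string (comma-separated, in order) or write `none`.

4

1 → no match
2 → no match
3 → no match
4 → match
5 → no match
6 → no match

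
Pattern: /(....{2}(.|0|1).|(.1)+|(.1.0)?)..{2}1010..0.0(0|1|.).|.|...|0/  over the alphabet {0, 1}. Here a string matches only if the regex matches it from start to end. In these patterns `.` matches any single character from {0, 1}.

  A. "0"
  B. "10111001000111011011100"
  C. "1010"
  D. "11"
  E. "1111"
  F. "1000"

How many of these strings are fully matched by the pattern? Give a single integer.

A → match
B → no match
C → no match
D → no match
E → no match
F → no match
Total matched: 1

1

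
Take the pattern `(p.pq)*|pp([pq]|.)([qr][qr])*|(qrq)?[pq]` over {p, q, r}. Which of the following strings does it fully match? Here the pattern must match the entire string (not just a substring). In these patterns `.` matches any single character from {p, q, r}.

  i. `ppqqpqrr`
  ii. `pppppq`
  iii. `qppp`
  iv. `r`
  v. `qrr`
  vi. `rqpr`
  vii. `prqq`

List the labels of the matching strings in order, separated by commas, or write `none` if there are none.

none

i → no match
ii → no match
iii → no match
iv → no match
v → no match
vi → no match
vii → no match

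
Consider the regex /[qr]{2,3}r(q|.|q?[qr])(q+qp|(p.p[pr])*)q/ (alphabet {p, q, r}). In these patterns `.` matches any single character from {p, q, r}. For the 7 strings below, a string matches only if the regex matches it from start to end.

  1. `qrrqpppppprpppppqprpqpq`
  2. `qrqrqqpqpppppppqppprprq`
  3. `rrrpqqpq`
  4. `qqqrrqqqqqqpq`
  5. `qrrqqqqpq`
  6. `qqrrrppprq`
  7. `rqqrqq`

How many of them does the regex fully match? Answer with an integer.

1 → no match
2 → match
3 → match
4 → match
5 → match
6 → match
7 → match
Total matched: 6

6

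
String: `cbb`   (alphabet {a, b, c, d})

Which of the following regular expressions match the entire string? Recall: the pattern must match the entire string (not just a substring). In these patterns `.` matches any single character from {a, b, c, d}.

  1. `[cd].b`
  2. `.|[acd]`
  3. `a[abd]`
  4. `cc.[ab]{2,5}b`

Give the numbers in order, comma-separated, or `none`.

1 → match
2 → no match
3 → no match — must start with `a`
4 → no match — must start with `cc`

1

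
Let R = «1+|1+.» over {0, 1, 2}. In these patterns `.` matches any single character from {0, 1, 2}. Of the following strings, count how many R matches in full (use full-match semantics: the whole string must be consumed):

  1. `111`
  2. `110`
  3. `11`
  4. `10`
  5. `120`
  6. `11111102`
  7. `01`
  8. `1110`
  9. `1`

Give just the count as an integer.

1 → match
2 → match
3 → match
4 → match
5 → no match
6 → no match
7 → no match — must start with `1`
8 → match
9 → match
Total matched: 6

6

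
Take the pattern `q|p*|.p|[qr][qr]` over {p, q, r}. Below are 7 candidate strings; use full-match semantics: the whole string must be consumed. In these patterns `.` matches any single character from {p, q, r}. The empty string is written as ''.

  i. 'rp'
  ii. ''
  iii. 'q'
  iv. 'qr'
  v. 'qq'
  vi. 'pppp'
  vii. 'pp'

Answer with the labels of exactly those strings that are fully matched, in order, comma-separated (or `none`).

i, ii, iii, iv, v, vi, vii

i → match
ii → match
iii → match
iv → match
v → match
vi → match
vii → match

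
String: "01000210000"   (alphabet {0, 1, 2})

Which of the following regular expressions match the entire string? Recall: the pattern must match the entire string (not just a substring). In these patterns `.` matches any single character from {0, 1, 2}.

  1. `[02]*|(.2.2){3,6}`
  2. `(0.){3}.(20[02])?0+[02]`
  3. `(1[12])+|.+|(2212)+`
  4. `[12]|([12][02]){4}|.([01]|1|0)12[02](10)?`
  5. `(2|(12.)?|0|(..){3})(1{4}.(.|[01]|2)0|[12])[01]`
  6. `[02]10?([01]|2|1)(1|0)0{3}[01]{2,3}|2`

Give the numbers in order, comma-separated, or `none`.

2, 3

1 → no match
2 → match
3 → match
4 → no match
5 → no match
6 → no match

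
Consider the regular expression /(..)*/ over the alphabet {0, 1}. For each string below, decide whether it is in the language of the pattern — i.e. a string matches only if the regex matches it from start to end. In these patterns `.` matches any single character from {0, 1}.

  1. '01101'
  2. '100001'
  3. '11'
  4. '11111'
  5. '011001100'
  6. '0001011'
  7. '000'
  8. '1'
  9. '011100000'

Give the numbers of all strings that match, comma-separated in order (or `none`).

2, 3

1 → no match
2 → match
3 → match
4 → no match
5 → no match
6 → no match
7 → no match
8 → no match
9 → no match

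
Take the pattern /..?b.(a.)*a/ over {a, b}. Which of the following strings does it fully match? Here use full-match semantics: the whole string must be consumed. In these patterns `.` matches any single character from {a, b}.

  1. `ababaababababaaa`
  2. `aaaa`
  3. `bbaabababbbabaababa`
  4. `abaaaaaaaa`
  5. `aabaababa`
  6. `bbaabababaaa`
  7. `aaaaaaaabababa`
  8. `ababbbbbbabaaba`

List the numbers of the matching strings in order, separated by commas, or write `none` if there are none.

1 → no match
2 → no match
3 → no match
4 → match
5 → match
6 → match
7 → no match
8 → no match

4, 5, 6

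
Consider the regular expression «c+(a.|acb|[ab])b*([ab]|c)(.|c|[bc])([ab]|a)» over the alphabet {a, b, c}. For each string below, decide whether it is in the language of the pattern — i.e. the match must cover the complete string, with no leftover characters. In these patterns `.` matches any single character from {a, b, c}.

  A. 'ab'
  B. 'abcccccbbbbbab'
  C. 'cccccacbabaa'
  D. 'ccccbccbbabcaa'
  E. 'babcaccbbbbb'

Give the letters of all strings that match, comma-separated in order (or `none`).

none

A. 'ab' → no match — must start with 'c'
B → no match — must start with 'c'
C. 'cccccacbabaa' → no match
D → no match
E. 'babcaccbbbbb' → no match — must start with 'c'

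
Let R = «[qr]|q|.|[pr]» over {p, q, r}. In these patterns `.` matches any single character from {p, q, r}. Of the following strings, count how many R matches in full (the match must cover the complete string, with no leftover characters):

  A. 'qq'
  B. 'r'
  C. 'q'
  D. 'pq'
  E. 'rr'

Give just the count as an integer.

A → no match
B → match
C → match
D → no match
E → no match
Total matched: 2

2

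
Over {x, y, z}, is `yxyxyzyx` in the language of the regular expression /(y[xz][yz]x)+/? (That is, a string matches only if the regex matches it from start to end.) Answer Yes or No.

Yes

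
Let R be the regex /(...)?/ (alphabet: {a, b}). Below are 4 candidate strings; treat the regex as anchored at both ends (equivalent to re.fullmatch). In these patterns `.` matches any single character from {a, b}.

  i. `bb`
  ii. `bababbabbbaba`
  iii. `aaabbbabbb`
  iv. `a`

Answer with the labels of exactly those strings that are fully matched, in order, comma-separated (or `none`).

none

i → no match
ii → no match
iii → no match
iv → no match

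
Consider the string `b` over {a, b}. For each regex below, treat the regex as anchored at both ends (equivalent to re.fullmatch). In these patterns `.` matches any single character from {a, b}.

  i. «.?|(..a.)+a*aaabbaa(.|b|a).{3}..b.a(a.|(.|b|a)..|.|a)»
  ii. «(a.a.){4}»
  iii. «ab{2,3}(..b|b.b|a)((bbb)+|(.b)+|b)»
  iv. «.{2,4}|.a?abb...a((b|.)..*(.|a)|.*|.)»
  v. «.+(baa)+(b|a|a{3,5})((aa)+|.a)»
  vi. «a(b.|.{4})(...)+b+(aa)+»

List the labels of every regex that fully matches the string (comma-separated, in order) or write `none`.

i

i → match
ii → no match — must start with `a`
iii → no match — must start with `ab`
iv → no match
v → no match
vi → no match — must start with `a`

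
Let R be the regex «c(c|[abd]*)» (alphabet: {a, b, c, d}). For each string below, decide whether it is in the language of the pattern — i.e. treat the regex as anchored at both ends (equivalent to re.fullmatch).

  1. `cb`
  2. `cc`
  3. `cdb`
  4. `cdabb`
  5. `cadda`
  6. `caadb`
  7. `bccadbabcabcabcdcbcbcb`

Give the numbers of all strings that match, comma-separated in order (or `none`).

1, 2, 3, 4, 5, 6

1 → match
2 → match
3 → match
4 → match
5 → match
6 → match
7 → no match — must start with `c`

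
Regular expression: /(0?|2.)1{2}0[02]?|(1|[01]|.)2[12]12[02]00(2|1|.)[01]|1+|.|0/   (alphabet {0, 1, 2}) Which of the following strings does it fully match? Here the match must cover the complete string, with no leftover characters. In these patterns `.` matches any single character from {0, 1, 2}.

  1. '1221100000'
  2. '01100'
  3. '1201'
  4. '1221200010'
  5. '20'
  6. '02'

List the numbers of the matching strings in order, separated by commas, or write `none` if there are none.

2, 4

1 → no match
2 → match
3 → no match
4 → match
5 → no match
6 → no match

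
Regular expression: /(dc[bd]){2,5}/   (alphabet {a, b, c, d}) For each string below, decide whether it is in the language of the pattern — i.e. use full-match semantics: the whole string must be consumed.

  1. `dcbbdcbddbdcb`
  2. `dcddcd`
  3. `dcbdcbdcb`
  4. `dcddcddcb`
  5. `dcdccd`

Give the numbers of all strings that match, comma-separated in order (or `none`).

2, 3, 4

1 → no match
2 → match
3 → match
4 → match
5 → no match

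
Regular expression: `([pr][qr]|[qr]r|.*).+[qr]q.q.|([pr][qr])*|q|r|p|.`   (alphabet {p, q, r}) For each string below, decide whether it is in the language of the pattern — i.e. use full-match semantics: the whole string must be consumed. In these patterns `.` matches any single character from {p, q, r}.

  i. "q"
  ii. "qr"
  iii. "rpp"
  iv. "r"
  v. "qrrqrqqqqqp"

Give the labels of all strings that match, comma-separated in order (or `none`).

i, iv, v

i. "q" → match
ii. "qr" → no match
iii. "rpp" → no match
iv. "r" → match
v. "qrrqrqqqqqp" → match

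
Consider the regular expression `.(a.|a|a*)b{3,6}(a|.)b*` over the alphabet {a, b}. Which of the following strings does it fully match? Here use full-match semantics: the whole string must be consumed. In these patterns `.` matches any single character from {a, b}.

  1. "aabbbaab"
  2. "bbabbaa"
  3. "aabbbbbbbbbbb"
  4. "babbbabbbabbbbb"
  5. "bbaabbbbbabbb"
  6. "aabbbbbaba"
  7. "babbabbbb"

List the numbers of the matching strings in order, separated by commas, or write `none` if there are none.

3

1 → no match
2 → no match
3 → match
4 → no match
5 → no match
6 → no match
7 → no match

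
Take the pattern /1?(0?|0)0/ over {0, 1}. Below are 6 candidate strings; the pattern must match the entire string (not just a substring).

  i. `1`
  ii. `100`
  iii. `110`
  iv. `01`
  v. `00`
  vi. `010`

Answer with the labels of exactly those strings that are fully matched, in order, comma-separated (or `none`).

i. `1` → no match — must end with `0`
ii. `100` → match
iii. `110` → no match
iv. `01` → no match — must end with `0`
v. `00` → match
vi. `010` → no match

ii, v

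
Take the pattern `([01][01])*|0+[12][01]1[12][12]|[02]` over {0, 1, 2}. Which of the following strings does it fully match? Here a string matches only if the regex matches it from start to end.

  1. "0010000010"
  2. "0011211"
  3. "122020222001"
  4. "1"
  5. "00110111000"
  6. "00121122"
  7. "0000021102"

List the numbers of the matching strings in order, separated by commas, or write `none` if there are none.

1

1. "0010000010" → match
2. "0011211" → no match
3. "122020222001" → no match
4. "1" → no match
5. "00110111000" → no match
6. "00121122" → no match
7. "0000021102" → no match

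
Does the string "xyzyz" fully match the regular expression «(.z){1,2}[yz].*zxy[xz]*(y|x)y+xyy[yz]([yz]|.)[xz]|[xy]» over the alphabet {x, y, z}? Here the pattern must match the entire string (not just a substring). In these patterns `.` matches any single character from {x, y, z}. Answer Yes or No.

No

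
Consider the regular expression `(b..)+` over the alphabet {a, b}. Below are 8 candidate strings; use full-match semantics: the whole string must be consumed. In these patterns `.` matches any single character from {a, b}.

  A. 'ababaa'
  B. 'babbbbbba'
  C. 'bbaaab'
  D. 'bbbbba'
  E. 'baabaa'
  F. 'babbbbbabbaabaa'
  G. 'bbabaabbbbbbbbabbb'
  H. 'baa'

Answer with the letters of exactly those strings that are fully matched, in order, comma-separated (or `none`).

A. 'ababaa' → no match — must start with 'b'
B. 'babbbbbba' → match
C. 'bbaaab' → no match
D. 'bbbbba' → match
E. 'baabaa' → match
F → match
G → match
H. 'baa' → match

B, D, E, F, G, H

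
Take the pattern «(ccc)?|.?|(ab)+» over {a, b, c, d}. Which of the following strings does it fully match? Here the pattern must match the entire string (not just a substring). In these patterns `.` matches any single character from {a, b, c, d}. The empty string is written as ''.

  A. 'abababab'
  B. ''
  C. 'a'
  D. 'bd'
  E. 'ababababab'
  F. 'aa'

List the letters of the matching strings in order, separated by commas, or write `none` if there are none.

A → match
B → match
C → match
D → no match
E → match
F → no match

A, B, C, E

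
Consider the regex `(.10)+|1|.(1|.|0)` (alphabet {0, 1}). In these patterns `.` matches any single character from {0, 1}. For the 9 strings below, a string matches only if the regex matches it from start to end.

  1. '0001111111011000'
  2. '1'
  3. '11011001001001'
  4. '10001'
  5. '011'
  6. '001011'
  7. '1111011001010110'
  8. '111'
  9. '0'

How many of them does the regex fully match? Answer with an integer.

1

1 → no match
2 → match
3 → no match
4 → no match
5 → no match
6 → no match
7 → no match
8 → no match
9 → no match
Total matched: 1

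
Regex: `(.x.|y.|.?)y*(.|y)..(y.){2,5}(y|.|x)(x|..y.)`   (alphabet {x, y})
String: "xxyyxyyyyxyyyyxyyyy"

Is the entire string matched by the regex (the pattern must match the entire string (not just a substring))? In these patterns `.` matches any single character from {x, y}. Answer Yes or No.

Yes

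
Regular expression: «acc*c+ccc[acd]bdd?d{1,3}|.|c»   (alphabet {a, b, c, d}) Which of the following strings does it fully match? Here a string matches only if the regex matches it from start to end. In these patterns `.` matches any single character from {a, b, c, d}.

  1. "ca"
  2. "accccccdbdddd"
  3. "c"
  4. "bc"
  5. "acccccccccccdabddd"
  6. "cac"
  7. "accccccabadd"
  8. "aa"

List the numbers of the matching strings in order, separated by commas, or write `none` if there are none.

1 → no match
2 → match
3 → match
4 → no match
5 → no match
6 → no match
7 → no match
8 → no match

2, 3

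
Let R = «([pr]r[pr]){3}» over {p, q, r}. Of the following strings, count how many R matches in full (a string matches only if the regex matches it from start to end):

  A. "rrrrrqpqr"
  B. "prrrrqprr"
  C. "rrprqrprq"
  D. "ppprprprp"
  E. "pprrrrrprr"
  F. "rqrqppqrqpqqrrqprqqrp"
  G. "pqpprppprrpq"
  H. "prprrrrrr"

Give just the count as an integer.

1

A. "rrrrrqpqr" → no match
B. "prrrrqprr" → no match
C. "rrprqrprq" → no match
D. "ppprprprp" → no match
E. "pprrrrrprr" → no match
F → no match
G. "pqpprppprrpq" → no match
H. "prprrrrrr" → match
Total matched: 1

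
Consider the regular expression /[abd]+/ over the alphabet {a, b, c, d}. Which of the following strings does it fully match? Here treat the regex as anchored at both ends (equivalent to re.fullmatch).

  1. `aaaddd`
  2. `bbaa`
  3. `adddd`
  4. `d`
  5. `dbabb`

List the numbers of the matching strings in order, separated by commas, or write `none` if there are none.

1, 2, 3, 4, 5

1. `aaaddd` → match
2. `bbaa` → match
3. `adddd` → match
4. `d` → match
5. `dbabb` → match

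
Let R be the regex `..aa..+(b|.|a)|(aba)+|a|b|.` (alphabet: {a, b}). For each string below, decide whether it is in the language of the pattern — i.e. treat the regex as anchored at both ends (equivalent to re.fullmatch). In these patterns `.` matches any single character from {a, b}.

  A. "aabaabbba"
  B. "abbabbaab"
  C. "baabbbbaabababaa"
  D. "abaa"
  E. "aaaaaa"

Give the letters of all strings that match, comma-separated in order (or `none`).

A → no match
B → no match
C → no match
D → no match
E → no match

none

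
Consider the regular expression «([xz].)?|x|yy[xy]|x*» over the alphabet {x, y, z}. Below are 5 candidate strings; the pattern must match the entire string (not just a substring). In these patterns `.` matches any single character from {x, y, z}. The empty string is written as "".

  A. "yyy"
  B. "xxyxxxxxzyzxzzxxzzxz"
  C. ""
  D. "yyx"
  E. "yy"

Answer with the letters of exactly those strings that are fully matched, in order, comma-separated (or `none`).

A, C, D

A → match
B → no match
C → match
D → match
E → no match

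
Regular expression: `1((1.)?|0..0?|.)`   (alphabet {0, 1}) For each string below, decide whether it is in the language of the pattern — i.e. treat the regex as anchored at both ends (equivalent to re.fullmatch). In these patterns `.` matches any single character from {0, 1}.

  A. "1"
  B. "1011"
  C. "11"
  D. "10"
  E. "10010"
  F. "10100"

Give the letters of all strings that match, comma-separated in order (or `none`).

A, B, C, D, E, F

A → match
B → match
C → match
D → match
E → match
F → match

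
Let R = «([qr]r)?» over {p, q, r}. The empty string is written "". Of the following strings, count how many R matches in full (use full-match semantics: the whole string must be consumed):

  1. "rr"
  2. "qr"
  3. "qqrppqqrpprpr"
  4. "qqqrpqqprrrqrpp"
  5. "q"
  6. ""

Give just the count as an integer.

1 → match
2 → match
3 → no match
4 → no match
5 → no match
6 → match
Total matched: 3

3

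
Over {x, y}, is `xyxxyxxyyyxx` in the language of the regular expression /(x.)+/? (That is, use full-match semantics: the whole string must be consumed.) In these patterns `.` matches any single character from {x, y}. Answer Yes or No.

No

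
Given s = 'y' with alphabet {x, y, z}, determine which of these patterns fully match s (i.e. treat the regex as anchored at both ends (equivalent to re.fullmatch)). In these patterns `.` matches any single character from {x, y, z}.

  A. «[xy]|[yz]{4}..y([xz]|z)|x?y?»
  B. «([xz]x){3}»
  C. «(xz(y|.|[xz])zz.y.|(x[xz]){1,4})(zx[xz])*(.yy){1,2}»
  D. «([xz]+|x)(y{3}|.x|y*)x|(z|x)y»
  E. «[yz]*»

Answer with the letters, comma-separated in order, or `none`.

A, E

A → match
B → no match — must end with 'x'
C → no match — must end with 'yy'
D → no match
E → match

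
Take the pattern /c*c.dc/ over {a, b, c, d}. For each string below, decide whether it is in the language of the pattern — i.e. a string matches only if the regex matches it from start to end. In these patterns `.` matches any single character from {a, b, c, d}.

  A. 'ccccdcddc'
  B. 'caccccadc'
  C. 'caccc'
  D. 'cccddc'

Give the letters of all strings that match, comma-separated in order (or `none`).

D

A → no match
B → no match
C → no match — must end with 'dc'
D → match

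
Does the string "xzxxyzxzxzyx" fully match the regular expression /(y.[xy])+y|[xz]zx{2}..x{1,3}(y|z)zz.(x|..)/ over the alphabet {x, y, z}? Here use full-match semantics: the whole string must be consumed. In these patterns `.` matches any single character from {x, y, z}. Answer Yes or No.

No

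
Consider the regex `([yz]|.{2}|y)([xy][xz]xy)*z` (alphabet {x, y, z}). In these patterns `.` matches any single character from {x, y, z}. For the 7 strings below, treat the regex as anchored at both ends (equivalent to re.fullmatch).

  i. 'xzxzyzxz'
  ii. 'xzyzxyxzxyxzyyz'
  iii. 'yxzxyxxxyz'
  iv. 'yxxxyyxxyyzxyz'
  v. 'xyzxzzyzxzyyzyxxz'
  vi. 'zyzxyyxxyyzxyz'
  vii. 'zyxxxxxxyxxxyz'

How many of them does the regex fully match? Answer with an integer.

i. 'xzxzyzxz' → no match
ii → no match
iii. 'yxzxyxxxyz' → match
iv → match
v → no match
vi → match
vii → no match
Total matched: 3

3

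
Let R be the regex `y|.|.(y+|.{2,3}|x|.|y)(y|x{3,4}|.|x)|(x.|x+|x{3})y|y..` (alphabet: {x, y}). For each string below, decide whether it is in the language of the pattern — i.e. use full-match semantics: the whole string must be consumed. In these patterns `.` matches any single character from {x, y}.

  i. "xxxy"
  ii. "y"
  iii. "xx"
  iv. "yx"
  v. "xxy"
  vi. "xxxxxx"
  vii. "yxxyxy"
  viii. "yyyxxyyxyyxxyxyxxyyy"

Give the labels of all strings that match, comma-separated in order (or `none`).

i, ii, v, vi

i. "xxxy" → match
ii. "y" → match
iii. "xx" → no match
iv. "yx" → no match
v. "xxy" → match
vi. "xxxxxx" → match
vii. "yxxyxy" → no match
viii → no match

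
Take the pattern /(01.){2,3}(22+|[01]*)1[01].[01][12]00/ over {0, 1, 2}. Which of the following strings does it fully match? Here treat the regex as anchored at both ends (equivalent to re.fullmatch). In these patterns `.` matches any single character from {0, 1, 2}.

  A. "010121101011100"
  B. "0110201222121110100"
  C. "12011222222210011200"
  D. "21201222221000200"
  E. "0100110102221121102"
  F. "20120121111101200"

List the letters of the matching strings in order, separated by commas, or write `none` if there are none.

A → no match
B → no match
C → no match — must start with "01"
D → no match — must start with "01"
E → no match — must end with "00"
F → no match — must start with "01"

none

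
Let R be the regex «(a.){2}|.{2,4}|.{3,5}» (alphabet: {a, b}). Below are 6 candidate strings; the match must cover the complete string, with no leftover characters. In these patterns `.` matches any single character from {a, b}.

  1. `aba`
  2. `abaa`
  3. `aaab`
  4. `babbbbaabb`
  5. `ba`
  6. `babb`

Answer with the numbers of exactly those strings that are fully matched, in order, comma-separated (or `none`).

1, 2, 3, 5, 6

1 → match
2 → match
3 → match
4 → no match
5 → match
6 → match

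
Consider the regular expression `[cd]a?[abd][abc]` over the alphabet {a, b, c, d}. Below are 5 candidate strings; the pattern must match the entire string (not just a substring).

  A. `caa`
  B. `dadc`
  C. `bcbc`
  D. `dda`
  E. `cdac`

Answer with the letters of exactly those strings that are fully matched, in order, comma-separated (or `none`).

A, B, D

A → match
B → match
C → no match
D → match
E → no match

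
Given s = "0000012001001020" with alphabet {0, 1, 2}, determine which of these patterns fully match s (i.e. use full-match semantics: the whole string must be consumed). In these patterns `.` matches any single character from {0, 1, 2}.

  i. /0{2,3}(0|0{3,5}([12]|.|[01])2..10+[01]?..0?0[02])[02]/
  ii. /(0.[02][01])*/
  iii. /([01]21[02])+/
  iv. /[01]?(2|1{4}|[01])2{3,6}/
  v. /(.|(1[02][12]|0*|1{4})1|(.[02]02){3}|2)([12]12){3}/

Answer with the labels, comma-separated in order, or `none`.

i

i → match
ii → no match
iii → no match
iv → no match — must end with "2"
v → no match — must end with "12"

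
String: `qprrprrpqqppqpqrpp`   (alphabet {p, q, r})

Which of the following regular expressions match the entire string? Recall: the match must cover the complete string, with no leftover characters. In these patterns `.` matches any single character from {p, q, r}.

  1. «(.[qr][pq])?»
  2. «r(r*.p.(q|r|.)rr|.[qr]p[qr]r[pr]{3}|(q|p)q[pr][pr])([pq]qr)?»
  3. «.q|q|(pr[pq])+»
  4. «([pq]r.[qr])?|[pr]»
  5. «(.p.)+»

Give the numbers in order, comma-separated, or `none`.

5

1 → no match
2 → no match — must start with `r`
3 → no match
4 → no match
5 → match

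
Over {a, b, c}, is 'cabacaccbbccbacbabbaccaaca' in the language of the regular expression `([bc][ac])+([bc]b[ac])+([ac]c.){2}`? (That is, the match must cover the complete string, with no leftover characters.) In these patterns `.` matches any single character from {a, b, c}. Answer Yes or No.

Yes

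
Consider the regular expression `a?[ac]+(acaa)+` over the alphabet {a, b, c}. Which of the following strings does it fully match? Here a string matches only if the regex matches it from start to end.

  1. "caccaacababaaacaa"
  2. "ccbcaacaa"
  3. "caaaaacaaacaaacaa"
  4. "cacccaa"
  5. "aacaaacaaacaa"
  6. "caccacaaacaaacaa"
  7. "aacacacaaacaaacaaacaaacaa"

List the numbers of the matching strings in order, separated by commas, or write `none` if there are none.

1 → no match
2. "ccbcaacaa" → no match
3 → match
4. "cacccaa" → no match — must end with "acaa"
5 → match
6 → match
7 → match

3, 5, 6, 7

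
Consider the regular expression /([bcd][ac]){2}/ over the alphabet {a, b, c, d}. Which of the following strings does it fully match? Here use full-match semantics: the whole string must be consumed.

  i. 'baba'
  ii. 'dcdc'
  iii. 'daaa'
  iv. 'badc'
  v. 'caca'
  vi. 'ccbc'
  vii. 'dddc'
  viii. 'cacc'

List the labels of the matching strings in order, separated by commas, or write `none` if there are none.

i, ii, iv, v, vi, viii

i → match
ii → match
iii → no match
iv → match
v → match
vi → match
vii → no match
viii → match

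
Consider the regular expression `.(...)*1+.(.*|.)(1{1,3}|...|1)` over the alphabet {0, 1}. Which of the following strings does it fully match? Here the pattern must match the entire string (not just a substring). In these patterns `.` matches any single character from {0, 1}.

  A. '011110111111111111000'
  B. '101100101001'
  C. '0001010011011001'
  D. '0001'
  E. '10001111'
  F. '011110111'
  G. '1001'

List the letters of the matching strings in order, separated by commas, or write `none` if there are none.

A, E, F

A → match
B → no match
C → no match
D → no match
E → match
F → match
G → no match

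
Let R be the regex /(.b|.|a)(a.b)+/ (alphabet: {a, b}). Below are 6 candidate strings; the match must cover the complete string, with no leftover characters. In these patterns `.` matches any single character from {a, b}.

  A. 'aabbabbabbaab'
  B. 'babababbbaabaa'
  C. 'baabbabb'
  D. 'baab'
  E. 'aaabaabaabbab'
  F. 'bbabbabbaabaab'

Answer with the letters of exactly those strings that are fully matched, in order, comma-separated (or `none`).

A → match
B → no match — must end with 'b'
C → no match
D → match
E → no match
F → match

A, D, F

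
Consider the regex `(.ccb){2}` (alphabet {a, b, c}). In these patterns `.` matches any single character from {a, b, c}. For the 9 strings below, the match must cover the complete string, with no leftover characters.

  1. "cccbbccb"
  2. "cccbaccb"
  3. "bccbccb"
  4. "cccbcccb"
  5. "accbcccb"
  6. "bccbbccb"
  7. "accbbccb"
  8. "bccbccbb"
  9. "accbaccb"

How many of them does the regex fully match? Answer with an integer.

1 → match
2 → match
3 → no match
4 → match
5 → match
6 → match
7 → match
8 → no match — must end with "ccb"
9 → match
Total matched: 7

7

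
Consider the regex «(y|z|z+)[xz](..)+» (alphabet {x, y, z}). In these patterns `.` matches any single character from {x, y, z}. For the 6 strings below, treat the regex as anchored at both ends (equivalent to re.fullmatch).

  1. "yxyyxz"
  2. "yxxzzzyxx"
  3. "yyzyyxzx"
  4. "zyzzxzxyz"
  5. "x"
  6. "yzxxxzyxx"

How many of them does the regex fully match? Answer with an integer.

1 → match
2 → no match
3 → no match
4 → no match
5 → no match
6 → no match
Total matched: 1

1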